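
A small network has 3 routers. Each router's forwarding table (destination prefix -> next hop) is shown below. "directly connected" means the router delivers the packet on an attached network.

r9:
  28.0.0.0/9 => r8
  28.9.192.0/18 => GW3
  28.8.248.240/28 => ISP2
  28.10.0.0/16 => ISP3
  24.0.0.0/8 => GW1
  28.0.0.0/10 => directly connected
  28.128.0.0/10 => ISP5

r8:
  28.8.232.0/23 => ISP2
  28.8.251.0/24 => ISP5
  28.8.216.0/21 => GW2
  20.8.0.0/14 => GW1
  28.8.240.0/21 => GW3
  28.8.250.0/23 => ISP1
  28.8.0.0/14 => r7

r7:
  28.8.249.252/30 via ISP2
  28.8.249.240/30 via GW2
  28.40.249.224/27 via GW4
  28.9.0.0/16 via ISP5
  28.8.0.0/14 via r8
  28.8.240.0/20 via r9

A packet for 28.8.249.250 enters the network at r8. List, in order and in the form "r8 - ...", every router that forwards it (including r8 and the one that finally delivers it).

r8 - r7 - r9

At r8: longest match for 28.8.249.250 is 28.8.0.0/14 -> r7
At r7: longest match for 28.8.249.250 is 28.8.240.0/20 -> r9
At r9: longest match for 28.8.249.250 is 28.0.0.0/10 -> directly connected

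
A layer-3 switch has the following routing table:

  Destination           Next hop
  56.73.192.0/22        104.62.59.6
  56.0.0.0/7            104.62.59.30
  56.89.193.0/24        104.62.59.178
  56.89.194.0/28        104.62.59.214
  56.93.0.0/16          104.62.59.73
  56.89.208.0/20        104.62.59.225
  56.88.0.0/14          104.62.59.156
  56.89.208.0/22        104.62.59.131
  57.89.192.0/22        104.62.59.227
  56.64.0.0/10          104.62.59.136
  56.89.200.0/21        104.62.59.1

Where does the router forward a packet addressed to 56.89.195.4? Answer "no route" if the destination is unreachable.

104.62.59.156

Routes whose prefix contains 56.89.195.4:
  56.0.0.0/7 (56.0.0.0 - 57.255.255.255) -> 104.62.59.30
  56.64.0.0/10 (56.64.0.0 - 56.127.255.255) -> 104.62.59.136
  56.88.0.0/14 (56.88.0.0 - 56.91.255.255) -> 104.62.59.156
More-specific entries that do NOT match:
  56.89.194.0/28 (56.89.194.0 - 56.89.194.15) does not contain 56.89.195.4
  56.89.193.0/24 (56.89.193.0 - 56.89.193.255) does not contain 56.89.195.4
  56.73.192.0/22 (56.73.192.0 - 56.73.195.255) does not contain 56.89.195.4
  56.89.208.0/22 (56.89.208.0 - 56.89.211.255) does not contain 56.89.195.4
  57.89.192.0/22 (57.89.192.0 - 57.89.195.255) does not contain 56.89.195.4
  56.89.200.0/21 (56.89.200.0 - 56.89.207.255) does not contain 56.89.195.4
  56.89.208.0/20 (56.89.208.0 - 56.89.223.255) does not contain 56.89.195.4
  56.93.0.0/16 (56.93.0.0 - 56.93.255.255) does not contain 56.89.195.4
Longest matching prefix is /14 -> next hop 104.62.59.156.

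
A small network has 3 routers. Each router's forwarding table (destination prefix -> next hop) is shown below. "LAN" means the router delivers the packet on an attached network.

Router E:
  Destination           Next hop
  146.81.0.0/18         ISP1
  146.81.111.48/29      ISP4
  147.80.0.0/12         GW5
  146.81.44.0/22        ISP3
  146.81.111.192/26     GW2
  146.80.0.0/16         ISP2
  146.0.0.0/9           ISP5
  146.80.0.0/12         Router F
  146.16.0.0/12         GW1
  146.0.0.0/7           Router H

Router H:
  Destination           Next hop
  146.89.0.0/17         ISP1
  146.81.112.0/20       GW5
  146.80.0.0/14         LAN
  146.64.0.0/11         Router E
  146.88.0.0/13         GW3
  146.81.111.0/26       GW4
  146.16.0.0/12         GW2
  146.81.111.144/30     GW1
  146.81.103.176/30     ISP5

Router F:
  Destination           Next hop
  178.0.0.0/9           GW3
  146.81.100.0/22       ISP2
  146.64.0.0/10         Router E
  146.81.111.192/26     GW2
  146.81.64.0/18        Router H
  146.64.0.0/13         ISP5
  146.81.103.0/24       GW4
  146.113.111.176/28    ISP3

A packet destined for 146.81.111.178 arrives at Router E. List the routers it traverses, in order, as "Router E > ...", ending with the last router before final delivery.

Router E > Router F > Router H

At Router E: longest match for 146.81.111.178 is 146.80.0.0/12 -> Router F
At Router F: longest match for 146.81.111.178 is 146.81.64.0/18 -> Router H
At Router H: longest match for 146.81.111.178 is 146.80.0.0/14 -> LAN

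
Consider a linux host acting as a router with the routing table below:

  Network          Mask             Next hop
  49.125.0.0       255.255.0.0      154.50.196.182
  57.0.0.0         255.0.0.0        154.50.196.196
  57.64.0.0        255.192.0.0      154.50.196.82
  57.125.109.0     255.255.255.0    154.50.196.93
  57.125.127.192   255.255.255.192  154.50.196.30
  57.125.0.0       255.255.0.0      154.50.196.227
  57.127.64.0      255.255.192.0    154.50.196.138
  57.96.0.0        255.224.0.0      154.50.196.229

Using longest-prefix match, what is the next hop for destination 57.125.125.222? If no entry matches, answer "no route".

154.50.196.227

Routes whose prefix contains 57.125.125.222:
  57.0.0.0/8 (57.0.0.0 - 57.255.255.255) -> 154.50.196.196
  57.64.0.0/10 (57.64.0.0 - 57.127.255.255) -> 154.50.196.82
  57.96.0.0/11 (57.96.0.0 - 57.127.255.255) -> 154.50.196.229
  57.125.0.0/16 (57.125.0.0 - 57.125.255.255) -> 154.50.196.227
More-specific entries that do NOT match:
  57.125.127.192/26 (57.125.127.192 - 57.125.127.255) does not contain 57.125.125.222
  57.125.109.0/24 (57.125.109.0 - 57.125.109.255) does not contain 57.125.125.222
  57.127.64.0/18 (57.127.64.0 - 57.127.127.255) does not contain 57.125.125.222
Longest matching prefix is /16 -> next hop 154.50.196.227.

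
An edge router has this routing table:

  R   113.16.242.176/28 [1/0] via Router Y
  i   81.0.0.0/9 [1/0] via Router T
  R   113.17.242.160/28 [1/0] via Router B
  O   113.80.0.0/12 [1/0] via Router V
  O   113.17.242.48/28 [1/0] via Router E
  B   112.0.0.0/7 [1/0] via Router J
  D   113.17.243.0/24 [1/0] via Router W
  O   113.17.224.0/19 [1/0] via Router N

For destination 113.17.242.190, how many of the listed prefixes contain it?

Prefixes containing 113.17.242.190:
  112.0.0.0/7 (112.0.0.0 - 113.255.255.255)
  113.17.224.0/19 (113.17.224.0 - 113.17.255.255)
Total matching entries: 2.

2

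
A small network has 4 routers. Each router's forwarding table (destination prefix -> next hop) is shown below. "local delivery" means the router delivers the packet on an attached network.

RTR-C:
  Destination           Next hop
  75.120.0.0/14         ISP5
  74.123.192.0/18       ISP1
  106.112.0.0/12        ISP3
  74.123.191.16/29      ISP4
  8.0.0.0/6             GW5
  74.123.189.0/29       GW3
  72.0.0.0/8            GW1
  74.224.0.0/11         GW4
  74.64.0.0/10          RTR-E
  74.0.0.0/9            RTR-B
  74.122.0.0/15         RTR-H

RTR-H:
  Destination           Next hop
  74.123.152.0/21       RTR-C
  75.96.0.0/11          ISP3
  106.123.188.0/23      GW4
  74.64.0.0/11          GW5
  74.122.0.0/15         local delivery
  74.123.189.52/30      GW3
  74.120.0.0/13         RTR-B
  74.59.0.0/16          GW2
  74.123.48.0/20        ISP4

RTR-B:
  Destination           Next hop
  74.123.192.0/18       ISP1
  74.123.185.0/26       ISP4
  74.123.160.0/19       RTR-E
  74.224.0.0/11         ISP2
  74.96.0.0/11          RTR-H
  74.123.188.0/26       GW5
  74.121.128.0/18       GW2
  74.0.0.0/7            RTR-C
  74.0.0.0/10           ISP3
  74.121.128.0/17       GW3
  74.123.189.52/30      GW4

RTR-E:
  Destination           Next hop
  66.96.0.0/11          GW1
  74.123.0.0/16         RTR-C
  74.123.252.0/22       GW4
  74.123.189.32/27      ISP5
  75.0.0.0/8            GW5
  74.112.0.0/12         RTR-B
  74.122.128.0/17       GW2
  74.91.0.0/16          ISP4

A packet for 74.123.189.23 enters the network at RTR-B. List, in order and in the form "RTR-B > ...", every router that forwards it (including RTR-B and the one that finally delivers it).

RTR-B > RTR-E > RTR-C > RTR-H

At RTR-B: longest match for 74.123.189.23 is 74.123.160.0/19 -> RTR-E
At RTR-E: longest match for 74.123.189.23 is 74.123.0.0/16 -> RTR-C
At RTR-C: longest match for 74.123.189.23 is 74.122.0.0/15 -> RTR-H
At RTR-H: longest match for 74.123.189.23 is 74.122.0.0/15 -> local delivery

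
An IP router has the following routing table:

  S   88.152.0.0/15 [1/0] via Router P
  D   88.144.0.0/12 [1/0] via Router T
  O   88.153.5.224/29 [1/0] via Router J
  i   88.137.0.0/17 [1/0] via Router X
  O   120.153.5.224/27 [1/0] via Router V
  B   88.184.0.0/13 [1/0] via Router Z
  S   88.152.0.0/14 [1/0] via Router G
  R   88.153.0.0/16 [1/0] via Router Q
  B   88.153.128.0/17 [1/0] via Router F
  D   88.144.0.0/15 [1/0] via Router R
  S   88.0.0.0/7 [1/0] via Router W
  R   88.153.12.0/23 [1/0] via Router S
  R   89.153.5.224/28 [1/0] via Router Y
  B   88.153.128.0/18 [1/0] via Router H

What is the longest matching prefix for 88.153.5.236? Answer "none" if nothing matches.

Entries matching 88.153.5.236:
  88.0.0.0/7 (88.0.0.0 - 89.255.255.255)
  88.144.0.0/12 (88.144.0.0 - 88.159.255.255)
  88.152.0.0/14 (88.152.0.0 - 88.155.255.255)
  88.152.0.0/15 (88.152.0.0 - 88.153.255.255)
  88.153.0.0/16 (88.153.0.0 - 88.153.255.255)
Most specific is 88.153.0.0/16.

88.153.0.0/16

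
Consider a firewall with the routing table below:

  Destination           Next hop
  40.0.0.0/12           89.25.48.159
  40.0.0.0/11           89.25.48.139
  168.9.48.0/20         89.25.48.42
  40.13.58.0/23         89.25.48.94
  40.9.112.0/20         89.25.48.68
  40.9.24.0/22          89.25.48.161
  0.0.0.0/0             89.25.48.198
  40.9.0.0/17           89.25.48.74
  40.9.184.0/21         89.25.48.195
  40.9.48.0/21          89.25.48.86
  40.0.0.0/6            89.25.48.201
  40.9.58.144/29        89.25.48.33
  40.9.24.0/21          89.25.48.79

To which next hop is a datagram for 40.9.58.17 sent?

Routes whose prefix contains 40.9.58.17:
  0.0.0.0/0 (default, matches everything) -> 89.25.48.198
  40.0.0.0/6 (40.0.0.0 - 43.255.255.255) -> 89.25.48.201
  40.0.0.0/11 (40.0.0.0 - 40.31.255.255) -> 89.25.48.139
  40.0.0.0/12 (40.0.0.0 - 40.15.255.255) -> 89.25.48.159
  40.9.0.0/17 (40.9.0.0 - 40.9.127.255) -> 89.25.48.74
More-specific entries that do NOT match:
  40.9.58.144/29 (40.9.58.144 - 40.9.58.151) does not contain 40.9.58.17
  40.13.58.0/23 (40.13.58.0 - 40.13.59.255) does not contain 40.9.58.17
  40.9.24.0/22 (40.9.24.0 - 40.9.27.255) does not contain 40.9.58.17
  40.9.184.0/21 (40.9.184.0 - 40.9.191.255) does not contain 40.9.58.17
  40.9.48.0/21 (40.9.48.0 - 40.9.55.255) does not contain 40.9.58.17
  40.9.24.0/21 (40.9.24.0 - 40.9.31.255) does not contain 40.9.58.17
  168.9.48.0/20 (168.9.48.0 - 168.9.63.255) does not contain 40.9.58.17
  40.9.112.0/20 (40.9.112.0 - 40.9.127.255) does not contain 40.9.58.17
Longest matching prefix is /17 -> next hop 89.25.48.74.

89.25.48.74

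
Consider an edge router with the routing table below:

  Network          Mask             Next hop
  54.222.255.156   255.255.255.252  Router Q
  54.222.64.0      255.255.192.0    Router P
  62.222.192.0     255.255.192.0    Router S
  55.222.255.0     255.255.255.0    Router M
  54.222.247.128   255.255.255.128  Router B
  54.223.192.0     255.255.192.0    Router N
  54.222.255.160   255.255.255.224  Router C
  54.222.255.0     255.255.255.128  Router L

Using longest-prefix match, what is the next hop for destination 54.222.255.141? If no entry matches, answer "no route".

No entry's prefix contains 54.222.255.141; there is no default route.

no route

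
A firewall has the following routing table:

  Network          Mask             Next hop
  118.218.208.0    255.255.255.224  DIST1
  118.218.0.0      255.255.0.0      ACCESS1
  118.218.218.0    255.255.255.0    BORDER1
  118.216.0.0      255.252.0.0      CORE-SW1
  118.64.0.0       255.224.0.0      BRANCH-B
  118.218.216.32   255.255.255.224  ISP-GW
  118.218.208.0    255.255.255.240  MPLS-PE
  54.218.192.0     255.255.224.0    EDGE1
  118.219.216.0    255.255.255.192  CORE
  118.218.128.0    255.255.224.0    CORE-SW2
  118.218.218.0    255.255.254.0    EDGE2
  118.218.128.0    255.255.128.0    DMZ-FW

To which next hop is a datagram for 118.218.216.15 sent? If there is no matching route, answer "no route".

Routes whose prefix contains 118.218.216.15:
  118.216.0.0/14 (118.216.0.0 - 118.219.255.255) -> CORE-SW1
  118.218.0.0/16 (118.218.0.0 - 118.218.255.255) -> ACCESS1
  118.218.128.0/17 (118.218.128.0 - 118.218.255.255) -> DMZ-FW
More-specific entries that do NOT match:
  118.218.208.0/28 (118.218.208.0 - 118.218.208.15) does not contain 118.218.216.15
  118.218.208.0/27 (118.218.208.0 - 118.218.208.31) does not contain 118.218.216.15
  118.218.216.32/27 (118.218.216.32 - 118.218.216.63) does not contain 118.218.216.15
  118.219.216.0/26 (118.219.216.0 - 118.219.216.63) does not contain 118.218.216.15
  118.218.218.0/24 (118.218.218.0 - 118.218.218.255) does not contain 118.218.216.15
  118.218.218.0/23 (118.218.218.0 - 118.218.219.255) does not contain 118.218.216.15
  54.218.192.0/19 (54.218.192.0 - 54.218.223.255) does not contain 118.218.216.15
  118.218.128.0/19 (118.218.128.0 - 118.218.159.255) does not contain 118.218.216.15
Longest matching prefix is /17 -> next hop DMZ-FW.

DMZ-FW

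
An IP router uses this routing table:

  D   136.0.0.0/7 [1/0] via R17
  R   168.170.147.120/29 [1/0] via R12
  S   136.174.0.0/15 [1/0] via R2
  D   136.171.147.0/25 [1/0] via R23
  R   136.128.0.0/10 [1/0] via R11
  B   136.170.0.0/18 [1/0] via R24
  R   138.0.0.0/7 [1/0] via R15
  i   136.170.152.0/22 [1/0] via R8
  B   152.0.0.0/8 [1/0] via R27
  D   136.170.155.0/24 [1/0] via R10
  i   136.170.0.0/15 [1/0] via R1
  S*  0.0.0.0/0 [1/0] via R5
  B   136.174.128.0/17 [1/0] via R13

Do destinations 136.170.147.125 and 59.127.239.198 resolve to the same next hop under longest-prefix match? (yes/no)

no

136.170.147.125: longest match 136.170.0.0/15 -> R1
59.127.239.198: longest match 0.0.0.0/0 -> R5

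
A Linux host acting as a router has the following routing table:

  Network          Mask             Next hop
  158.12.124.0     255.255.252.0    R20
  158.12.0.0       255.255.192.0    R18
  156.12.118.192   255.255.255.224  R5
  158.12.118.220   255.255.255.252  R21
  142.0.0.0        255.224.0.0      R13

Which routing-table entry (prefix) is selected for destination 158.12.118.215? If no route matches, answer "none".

158.12.118.215 is outside every listed prefix and there is no default route.

none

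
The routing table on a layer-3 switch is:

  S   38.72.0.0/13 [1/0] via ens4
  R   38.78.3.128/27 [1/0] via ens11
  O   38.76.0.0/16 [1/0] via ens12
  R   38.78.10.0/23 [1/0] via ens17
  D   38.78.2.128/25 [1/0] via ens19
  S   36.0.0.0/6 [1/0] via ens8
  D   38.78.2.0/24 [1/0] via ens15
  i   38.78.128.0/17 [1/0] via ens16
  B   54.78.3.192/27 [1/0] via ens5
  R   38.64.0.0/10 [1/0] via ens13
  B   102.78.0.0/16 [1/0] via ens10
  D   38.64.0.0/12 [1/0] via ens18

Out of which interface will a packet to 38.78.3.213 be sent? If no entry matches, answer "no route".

Routes whose prefix contains 38.78.3.213:
  36.0.0.0/6 (36.0.0.0 - 39.255.255.255) -> ens8
  38.64.0.0/10 (38.64.0.0 - 38.127.255.255) -> ens13
  38.64.0.0/12 (38.64.0.0 - 38.79.255.255) -> ens18
  38.72.0.0/13 (38.72.0.0 - 38.79.255.255) -> ens4
More-specific entries that do NOT match:
  38.78.3.128/27 (38.78.3.128 - 38.78.3.159) does not contain 38.78.3.213
  54.78.3.192/27 (54.78.3.192 - 54.78.3.223) does not contain 38.78.3.213
  38.78.2.128/25 (38.78.2.128 - 38.78.2.255) does not contain 38.78.3.213
  38.78.2.0/24 (38.78.2.0 - 38.78.2.255) does not contain 38.78.3.213
  38.78.10.0/23 (38.78.10.0 - 38.78.11.255) does not contain 38.78.3.213
  38.78.128.0/17 (38.78.128.0 - 38.78.255.255) does not contain 38.78.3.213
  38.76.0.0/16 (38.76.0.0 - 38.76.255.255) does not contain 38.78.3.213
  102.78.0.0/16 (102.78.0.0 - 102.78.255.255) does not contain 38.78.3.213
Longest matching prefix is /13 -> interface ens4.

ens4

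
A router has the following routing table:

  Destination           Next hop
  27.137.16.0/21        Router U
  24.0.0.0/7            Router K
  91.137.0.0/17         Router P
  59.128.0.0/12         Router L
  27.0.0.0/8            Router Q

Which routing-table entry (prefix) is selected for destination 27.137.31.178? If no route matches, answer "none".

Entries matching 27.137.31.178:
  27.0.0.0/8 (27.0.0.0 - 27.255.255.255)
Most specific is 27.0.0.0/8.

27.0.0.0/8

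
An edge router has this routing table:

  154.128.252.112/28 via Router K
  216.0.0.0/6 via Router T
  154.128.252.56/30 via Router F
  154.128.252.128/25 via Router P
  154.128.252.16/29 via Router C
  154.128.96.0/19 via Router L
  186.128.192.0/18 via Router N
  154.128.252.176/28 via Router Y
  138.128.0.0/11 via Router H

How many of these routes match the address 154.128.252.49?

No listed prefix contains 154.128.252.49.
Total matching entries: 0.

0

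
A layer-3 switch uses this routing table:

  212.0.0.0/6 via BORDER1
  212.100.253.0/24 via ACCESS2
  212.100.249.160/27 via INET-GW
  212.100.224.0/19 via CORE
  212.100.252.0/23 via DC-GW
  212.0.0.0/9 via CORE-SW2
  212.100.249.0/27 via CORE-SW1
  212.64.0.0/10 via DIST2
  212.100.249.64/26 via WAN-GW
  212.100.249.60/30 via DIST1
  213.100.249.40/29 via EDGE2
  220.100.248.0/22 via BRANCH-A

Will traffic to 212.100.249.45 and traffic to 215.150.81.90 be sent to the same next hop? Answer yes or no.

no

212.100.249.45: longest match 212.100.224.0/19 -> CORE
215.150.81.90: longest match 212.0.0.0/6 -> BORDER1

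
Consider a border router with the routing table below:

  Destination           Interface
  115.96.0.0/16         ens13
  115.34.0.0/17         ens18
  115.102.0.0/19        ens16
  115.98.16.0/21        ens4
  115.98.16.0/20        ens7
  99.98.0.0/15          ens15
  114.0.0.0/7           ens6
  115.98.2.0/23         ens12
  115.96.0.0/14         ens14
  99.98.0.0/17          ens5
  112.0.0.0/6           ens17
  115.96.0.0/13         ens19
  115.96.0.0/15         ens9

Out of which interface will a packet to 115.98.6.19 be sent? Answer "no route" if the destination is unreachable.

Routes whose prefix contains 115.98.6.19:
  112.0.0.0/6 (112.0.0.0 - 115.255.255.255) -> ens17
  114.0.0.0/7 (114.0.0.0 - 115.255.255.255) -> ens6
  115.96.0.0/13 (115.96.0.0 - 115.103.255.255) -> ens19
  115.96.0.0/14 (115.96.0.0 - 115.99.255.255) -> ens14
More-specific entries that do NOT match:
  115.98.2.0/23 (115.98.2.0 - 115.98.3.255) does not contain 115.98.6.19
  115.98.16.0/21 (115.98.16.0 - 115.98.23.255) does not contain 115.98.6.19
  115.98.16.0/20 (115.98.16.0 - 115.98.31.255) does not contain 115.98.6.19
  115.102.0.0/19 (115.102.0.0 - 115.102.31.255) does not contain 115.98.6.19
  115.34.0.0/17 (115.34.0.0 - 115.34.127.255) does not contain 115.98.6.19
  99.98.0.0/17 (99.98.0.0 - 99.98.127.255) does not contain 115.98.6.19
  115.96.0.0/16 (115.96.0.0 - 115.96.255.255) does not contain 115.98.6.19
  99.98.0.0/15 (99.98.0.0 - 99.99.255.255) does not contain 115.98.6.19
  115.96.0.0/15 (115.96.0.0 - 115.97.255.255) does not contain 115.98.6.19
Longest matching prefix is /14 -> interface ens14.

ens14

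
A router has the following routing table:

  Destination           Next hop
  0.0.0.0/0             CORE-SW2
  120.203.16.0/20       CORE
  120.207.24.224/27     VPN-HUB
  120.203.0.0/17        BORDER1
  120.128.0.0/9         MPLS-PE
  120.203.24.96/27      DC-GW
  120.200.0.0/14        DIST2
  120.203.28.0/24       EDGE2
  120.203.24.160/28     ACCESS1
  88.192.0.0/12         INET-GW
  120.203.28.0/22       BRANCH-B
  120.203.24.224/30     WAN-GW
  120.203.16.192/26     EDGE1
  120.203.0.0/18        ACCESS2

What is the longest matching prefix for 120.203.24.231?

120.203.16.0/20

Entries matching 120.203.24.231:
  0.0.0.0/0 (default, matches everything)
  120.128.0.0/9 (120.128.0.0 - 120.255.255.255)
  120.200.0.0/14 (120.200.0.0 - 120.203.255.255)
  120.203.0.0/17 (120.203.0.0 - 120.203.127.255)
  120.203.0.0/18 (120.203.0.0 - 120.203.63.255)
  120.203.16.0/20 (120.203.16.0 - 120.203.31.255)
Most specific is 120.203.16.0/20.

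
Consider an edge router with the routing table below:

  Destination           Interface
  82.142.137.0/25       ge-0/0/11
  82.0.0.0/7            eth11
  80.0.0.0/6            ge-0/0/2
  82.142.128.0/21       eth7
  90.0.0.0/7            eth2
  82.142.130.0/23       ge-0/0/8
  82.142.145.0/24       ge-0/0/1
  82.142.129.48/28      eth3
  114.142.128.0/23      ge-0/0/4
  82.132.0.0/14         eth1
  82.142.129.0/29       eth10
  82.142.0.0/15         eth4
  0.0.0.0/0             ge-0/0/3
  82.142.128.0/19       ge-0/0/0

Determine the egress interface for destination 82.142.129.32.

eth7

Routes whose prefix contains 82.142.129.32:
  0.0.0.0/0 (default, matches everything) -> ge-0/0/3
  80.0.0.0/6 (80.0.0.0 - 83.255.255.255) -> ge-0/0/2
  82.0.0.0/7 (82.0.0.0 - 83.255.255.255) -> eth11
  82.142.0.0/15 (82.142.0.0 - 82.143.255.255) -> eth4
  82.142.128.0/19 (82.142.128.0 - 82.142.159.255) -> ge-0/0/0
  82.142.128.0/21 (82.142.128.0 - 82.142.135.255) -> eth7
More-specific entries that do NOT match:
  82.142.129.0/29 (82.142.129.0 - 82.142.129.7) does not contain 82.142.129.32
  82.142.129.48/28 (82.142.129.48 - 82.142.129.63) does not contain 82.142.129.32
  82.142.137.0/25 (82.142.137.0 - 82.142.137.127) does not contain 82.142.129.32
  82.142.145.0/24 (82.142.145.0 - 82.142.145.255) does not contain 82.142.129.32
  82.142.130.0/23 (82.142.130.0 - 82.142.131.255) does not contain 82.142.129.32
  114.142.128.0/23 (114.142.128.0 - 114.142.129.255) does not contain 82.142.129.32
Longest matching prefix is /21 -> interface eth7.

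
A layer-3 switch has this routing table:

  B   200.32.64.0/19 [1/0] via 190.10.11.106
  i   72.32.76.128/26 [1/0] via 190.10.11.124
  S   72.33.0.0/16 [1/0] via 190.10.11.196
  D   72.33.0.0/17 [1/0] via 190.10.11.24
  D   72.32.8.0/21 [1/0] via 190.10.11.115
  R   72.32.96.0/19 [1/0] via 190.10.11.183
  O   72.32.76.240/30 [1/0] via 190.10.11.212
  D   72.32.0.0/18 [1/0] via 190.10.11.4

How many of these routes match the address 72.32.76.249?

No listed prefix contains 72.32.76.249.
Total matching entries: 0.

0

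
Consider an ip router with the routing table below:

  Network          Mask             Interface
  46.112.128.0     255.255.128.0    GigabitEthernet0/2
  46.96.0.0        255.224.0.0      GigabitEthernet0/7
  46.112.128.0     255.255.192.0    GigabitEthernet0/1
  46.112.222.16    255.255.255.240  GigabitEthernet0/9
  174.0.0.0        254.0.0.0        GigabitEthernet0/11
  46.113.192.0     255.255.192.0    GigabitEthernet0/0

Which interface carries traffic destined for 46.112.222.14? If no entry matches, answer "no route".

Routes whose prefix contains 46.112.222.14:
  46.96.0.0/11 (46.96.0.0 - 46.127.255.255) -> GigabitEthernet0/7
  46.112.128.0/17 (46.112.128.0 - 46.112.255.255) -> GigabitEthernet0/2
More-specific entries that do NOT match:
  46.112.222.16/28 (46.112.222.16 - 46.112.222.31) does not contain 46.112.222.14
  46.112.128.0/18 (46.112.128.0 - 46.112.191.255) does not contain 46.112.222.14
  46.113.192.0/18 (46.113.192.0 - 46.113.255.255) does not contain 46.112.222.14
Longest matching prefix is /17 -> interface GigabitEthernet0/2.

GigabitEthernet0/2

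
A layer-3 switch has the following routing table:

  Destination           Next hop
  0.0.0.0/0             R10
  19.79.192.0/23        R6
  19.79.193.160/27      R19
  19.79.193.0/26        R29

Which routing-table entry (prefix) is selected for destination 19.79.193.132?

Entries matching 19.79.193.132:
  0.0.0.0/0 (default, matches everything)
  19.79.192.0/23 (19.79.192.0 - 19.79.193.255)
Most specific is 19.79.192.0/23.

19.79.192.0/23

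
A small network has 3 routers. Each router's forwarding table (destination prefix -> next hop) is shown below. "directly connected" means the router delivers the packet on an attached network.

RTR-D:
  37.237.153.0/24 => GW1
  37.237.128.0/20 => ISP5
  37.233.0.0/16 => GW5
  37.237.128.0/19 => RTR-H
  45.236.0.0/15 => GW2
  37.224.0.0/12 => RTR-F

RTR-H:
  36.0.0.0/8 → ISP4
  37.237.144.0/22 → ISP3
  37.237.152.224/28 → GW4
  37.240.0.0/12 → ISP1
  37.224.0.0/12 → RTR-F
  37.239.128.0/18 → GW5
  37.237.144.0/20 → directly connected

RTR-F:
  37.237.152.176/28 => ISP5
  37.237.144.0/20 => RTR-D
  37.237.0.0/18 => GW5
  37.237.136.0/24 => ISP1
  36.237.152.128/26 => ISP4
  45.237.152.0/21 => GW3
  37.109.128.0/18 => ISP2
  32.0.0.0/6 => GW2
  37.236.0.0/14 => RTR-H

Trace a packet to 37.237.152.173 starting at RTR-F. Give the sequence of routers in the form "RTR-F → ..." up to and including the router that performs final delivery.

At RTR-F: longest match for 37.237.152.173 is 37.237.144.0/20 -> RTR-D
At RTR-D: longest match for 37.237.152.173 is 37.237.128.0/19 -> RTR-H
At RTR-H: longest match for 37.237.152.173 is 37.237.144.0/20 -> directly connected

RTR-F → RTR-D → RTR-H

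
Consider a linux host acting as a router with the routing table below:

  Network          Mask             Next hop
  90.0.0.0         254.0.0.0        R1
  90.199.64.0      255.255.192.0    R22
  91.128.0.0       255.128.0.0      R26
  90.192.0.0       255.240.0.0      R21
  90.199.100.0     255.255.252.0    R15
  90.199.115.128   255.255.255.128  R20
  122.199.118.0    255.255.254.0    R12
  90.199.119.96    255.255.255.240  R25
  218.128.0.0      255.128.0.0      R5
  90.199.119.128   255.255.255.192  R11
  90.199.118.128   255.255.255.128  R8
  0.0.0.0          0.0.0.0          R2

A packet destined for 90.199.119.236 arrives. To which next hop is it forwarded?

Routes whose prefix contains 90.199.119.236:
  0.0.0.0/0 (default, matches everything) -> R2
  90.0.0.0/7 (90.0.0.0 - 91.255.255.255) -> R1
  90.192.0.0/12 (90.192.0.0 - 90.207.255.255) -> R21
  90.199.64.0/18 (90.199.64.0 - 90.199.127.255) -> R22
More-specific entries that do NOT match:
  90.199.119.96/28 (90.199.119.96 - 90.199.119.111) does not contain 90.199.119.236
  90.199.119.128/26 (90.199.119.128 - 90.199.119.191) does not contain 90.199.119.236
  90.199.115.128/25 (90.199.115.128 - 90.199.115.255) does not contain 90.199.119.236
  90.199.118.128/25 (90.199.118.128 - 90.199.118.255) does not contain 90.199.119.236
  122.199.118.0/23 (122.199.118.0 - 122.199.119.255) does not contain 90.199.119.236
  90.199.100.0/22 (90.199.100.0 - 90.199.103.255) does not contain 90.199.119.236
Longest matching prefix is /18 -> next hop R22.

R22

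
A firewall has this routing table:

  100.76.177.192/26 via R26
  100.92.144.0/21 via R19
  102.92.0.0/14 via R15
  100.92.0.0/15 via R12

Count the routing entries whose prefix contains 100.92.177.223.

1

Prefixes containing 100.92.177.223:
  100.92.0.0/15 (100.92.0.0 - 100.93.255.255)
Total matching entries: 1.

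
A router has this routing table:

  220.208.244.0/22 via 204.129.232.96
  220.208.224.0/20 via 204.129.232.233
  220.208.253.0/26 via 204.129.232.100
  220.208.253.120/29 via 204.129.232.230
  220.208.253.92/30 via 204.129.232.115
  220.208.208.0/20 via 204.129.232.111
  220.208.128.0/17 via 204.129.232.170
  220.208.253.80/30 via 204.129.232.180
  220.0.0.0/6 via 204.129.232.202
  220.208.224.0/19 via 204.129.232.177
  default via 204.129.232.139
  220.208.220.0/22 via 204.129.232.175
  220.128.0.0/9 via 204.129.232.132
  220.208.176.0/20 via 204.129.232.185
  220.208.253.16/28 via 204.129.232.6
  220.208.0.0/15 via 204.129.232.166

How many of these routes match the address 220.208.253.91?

6

Prefixes containing 220.208.253.91:
  0.0.0.0/0 (default, matches everything)
  220.0.0.0/6 (220.0.0.0 - 223.255.255.255)
  220.128.0.0/9 (220.128.0.0 - 220.255.255.255)
  220.208.0.0/15 (220.208.0.0 - 220.209.255.255)
  220.208.128.0/17 (220.208.128.0 - 220.208.255.255)
  220.208.224.0/19 (220.208.224.0 - 220.208.255.255)
Total matching entries: 6.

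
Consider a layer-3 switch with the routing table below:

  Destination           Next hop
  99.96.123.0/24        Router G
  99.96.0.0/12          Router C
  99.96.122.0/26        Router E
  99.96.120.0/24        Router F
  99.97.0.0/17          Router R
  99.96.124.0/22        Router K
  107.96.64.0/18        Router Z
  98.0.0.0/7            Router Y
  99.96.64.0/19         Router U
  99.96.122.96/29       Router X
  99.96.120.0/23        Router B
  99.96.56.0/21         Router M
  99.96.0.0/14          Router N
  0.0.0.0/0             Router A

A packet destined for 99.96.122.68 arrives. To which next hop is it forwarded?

Router N

Routes whose prefix contains 99.96.122.68:
  0.0.0.0/0 (default, matches everything) -> Router A
  98.0.0.0/7 (98.0.0.0 - 99.255.255.255) -> Router Y
  99.96.0.0/12 (99.96.0.0 - 99.111.255.255) -> Router C
  99.96.0.0/14 (99.96.0.0 - 99.99.255.255) -> Router N
More-specific entries that do NOT match:
  99.96.122.96/29 (99.96.122.96 - 99.96.122.103) does not contain 99.96.122.68
  99.96.122.0/26 (99.96.122.0 - 99.96.122.63) does not contain 99.96.122.68
  99.96.123.0/24 (99.96.123.0 - 99.96.123.255) does not contain 99.96.122.68
  99.96.120.0/24 (99.96.120.0 - 99.96.120.255) does not contain 99.96.122.68
  99.96.120.0/23 (99.96.120.0 - 99.96.121.255) does not contain 99.96.122.68
  99.96.124.0/22 (99.96.124.0 - 99.96.127.255) does not contain 99.96.122.68
  99.96.56.0/21 (99.96.56.0 - 99.96.63.255) does not contain 99.96.122.68
  99.96.64.0/19 (99.96.64.0 - 99.96.95.255) does not contain 99.96.122.68
  107.96.64.0/18 (107.96.64.0 - 107.96.127.255) does not contain 99.96.122.68
  99.97.0.0/17 (99.97.0.0 - 99.97.127.255) does not contain 99.96.122.68
Longest matching prefix is /14 -> next hop Router N.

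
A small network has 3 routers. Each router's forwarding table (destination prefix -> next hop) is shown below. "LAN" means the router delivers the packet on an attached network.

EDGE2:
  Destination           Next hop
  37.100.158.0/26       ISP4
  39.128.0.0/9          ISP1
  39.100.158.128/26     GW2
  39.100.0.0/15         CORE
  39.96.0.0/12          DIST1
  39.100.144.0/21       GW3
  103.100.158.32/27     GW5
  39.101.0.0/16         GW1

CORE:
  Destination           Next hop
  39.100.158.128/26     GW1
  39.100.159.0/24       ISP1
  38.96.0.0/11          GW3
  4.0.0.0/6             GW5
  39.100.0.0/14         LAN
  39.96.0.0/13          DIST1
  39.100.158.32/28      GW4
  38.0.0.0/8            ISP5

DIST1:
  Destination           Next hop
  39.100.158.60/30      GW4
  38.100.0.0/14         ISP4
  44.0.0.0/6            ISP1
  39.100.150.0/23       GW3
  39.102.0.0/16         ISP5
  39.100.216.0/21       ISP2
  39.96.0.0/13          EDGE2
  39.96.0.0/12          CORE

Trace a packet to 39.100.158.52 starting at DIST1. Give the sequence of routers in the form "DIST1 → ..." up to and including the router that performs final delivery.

At DIST1: longest match for 39.100.158.52 is 39.96.0.0/13 -> EDGE2
At EDGE2: longest match for 39.100.158.52 is 39.100.0.0/15 -> CORE
At CORE: longest match for 39.100.158.52 is 39.100.0.0/14 -> LAN

DIST1 → EDGE2 → CORE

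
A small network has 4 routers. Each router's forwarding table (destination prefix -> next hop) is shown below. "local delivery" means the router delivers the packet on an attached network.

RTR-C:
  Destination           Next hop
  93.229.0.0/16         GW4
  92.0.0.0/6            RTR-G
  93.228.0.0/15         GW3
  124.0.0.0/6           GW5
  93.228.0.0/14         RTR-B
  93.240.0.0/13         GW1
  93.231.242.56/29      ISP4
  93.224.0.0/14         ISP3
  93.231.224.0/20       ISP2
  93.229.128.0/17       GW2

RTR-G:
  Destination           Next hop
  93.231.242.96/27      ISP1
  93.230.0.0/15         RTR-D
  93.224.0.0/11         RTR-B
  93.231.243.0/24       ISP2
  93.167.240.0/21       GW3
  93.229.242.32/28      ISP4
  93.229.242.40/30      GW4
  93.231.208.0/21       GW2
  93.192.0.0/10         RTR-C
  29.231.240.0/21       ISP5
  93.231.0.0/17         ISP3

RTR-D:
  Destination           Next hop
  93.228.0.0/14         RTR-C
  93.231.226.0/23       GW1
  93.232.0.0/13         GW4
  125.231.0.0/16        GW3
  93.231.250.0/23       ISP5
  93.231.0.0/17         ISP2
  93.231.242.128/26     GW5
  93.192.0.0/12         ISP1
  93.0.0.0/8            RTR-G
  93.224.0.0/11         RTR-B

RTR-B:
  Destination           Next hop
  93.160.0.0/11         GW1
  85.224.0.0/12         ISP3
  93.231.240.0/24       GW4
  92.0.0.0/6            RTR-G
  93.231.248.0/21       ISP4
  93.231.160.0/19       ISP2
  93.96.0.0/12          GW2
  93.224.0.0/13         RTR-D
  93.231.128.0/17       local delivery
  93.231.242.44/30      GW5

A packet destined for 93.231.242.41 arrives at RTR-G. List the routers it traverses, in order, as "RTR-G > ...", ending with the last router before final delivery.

RTR-G > RTR-D > RTR-C > RTR-B

At RTR-G: longest match for 93.231.242.41 is 93.230.0.0/15 -> RTR-D
At RTR-D: longest match for 93.231.242.41 is 93.228.0.0/14 -> RTR-C
At RTR-C: longest match for 93.231.242.41 is 93.228.0.0/14 -> RTR-B
At RTR-B: longest match for 93.231.242.41 is 93.231.128.0/17 -> local delivery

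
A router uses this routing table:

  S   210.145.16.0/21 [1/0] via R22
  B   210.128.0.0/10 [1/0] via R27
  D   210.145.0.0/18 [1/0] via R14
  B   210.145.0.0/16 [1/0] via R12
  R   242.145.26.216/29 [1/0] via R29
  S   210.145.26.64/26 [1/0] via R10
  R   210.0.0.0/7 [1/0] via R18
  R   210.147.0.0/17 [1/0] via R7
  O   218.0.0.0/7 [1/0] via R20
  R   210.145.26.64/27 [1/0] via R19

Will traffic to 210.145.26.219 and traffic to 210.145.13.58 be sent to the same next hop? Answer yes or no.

yes

210.145.26.219: longest match 210.145.0.0/18 -> R14
210.145.13.58: longest match 210.145.0.0/18 -> R14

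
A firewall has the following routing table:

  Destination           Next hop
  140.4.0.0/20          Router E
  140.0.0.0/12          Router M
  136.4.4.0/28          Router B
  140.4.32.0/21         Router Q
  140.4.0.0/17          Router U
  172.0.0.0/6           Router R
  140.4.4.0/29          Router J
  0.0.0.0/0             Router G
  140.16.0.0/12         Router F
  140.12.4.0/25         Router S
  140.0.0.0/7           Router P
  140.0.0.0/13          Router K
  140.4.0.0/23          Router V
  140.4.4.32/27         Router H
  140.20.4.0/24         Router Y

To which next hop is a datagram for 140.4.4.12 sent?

Routes whose prefix contains 140.4.4.12:
  0.0.0.0/0 (default, matches everything) -> Router G
  140.0.0.0/7 (140.0.0.0 - 141.255.255.255) -> Router P
  140.0.0.0/12 (140.0.0.0 - 140.15.255.255) -> Router M
  140.0.0.0/13 (140.0.0.0 - 140.7.255.255) -> Router K
  140.4.0.0/17 (140.4.0.0 - 140.4.127.255) -> Router U
  140.4.0.0/20 (140.4.0.0 - 140.4.15.255) -> Router E
More-specific entries that do NOT match:
  140.4.4.0/29 (140.4.4.0 - 140.4.4.7) does not contain 140.4.4.12
  136.4.4.0/28 (136.4.4.0 - 136.4.4.15) does not contain 140.4.4.12
  140.4.4.32/27 (140.4.4.32 - 140.4.4.63) does not contain 140.4.4.12
  140.12.4.0/25 (140.12.4.0 - 140.12.4.127) does not contain 140.4.4.12
  140.20.4.0/24 (140.20.4.0 - 140.20.4.255) does not contain 140.4.4.12
  140.4.0.0/23 (140.4.0.0 - 140.4.1.255) does not contain 140.4.4.12
  140.4.32.0/21 (140.4.32.0 - 140.4.39.255) does not contain 140.4.4.12
Longest matching prefix is /20 -> next hop Router E.

Router E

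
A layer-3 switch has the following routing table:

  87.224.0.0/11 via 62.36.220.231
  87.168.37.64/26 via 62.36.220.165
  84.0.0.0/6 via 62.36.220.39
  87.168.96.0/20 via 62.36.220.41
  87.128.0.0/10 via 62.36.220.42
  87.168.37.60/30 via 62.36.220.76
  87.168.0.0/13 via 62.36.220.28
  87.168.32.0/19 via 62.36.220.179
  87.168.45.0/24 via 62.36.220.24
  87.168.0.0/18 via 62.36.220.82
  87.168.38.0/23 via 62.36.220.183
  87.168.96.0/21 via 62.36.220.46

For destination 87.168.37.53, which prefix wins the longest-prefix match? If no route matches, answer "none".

Entries matching 87.168.37.53:
  84.0.0.0/6 (84.0.0.0 - 87.255.255.255)
  87.128.0.0/10 (87.128.0.0 - 87.191.255.255)
  87.168.0.0/13 (87.168.0.0 - 87.175.255.255)
  87.168.0.0/18 (87.168.0.0 - 87.168.63.255)
  87.168.32.0/19 (87.168.32.0 - 87.168.63.255)
Most specific is 87.168.32.0/19.

87.168.32.0/19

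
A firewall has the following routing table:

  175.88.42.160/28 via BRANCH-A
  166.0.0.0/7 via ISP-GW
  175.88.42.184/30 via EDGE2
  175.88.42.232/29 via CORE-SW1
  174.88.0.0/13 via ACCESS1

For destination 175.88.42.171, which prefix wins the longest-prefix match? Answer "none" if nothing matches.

Entries matching 175.88.42.171:
  175.88.42.160/28 (175.88.42.160 - 175.88.42.175)
Most specific is 175.88.42.160/28.

175.88.42.160/28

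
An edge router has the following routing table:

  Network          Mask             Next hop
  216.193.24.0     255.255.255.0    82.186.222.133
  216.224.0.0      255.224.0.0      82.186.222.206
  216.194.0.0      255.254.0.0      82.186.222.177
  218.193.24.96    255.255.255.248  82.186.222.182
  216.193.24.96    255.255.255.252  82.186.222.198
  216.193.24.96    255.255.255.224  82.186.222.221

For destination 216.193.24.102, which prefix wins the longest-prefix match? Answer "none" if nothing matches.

Entries matching 216.193.24.102:
  216.193.24.0/24 (216.193.24.0 - 216.193.24.255)
  216.193.24.96/27 (216.193.24.96 - 216.193.24.127)
Most specific is 216.193.24.96/27.

216.193.24.96/27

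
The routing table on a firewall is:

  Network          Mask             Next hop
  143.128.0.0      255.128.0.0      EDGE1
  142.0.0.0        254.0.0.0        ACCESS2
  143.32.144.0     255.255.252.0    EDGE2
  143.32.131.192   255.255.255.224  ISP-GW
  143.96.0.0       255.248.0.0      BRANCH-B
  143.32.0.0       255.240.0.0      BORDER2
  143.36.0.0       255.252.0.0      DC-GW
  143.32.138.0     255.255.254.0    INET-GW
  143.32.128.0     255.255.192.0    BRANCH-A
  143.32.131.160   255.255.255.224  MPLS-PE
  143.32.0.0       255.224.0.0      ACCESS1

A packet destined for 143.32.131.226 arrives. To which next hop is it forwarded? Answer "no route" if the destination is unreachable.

BRANCH-A

Routes whose prefix contains 143.32.131.226:
  142.0.0.0/7 (142.0.0.0 - 143.255.255.255) -> ACCESS2
  143.32.0.0/11 (143.32.0.0 - 143.63.255.255) -> ACCESS1
  143.32.0.0/12 (143.32.0.0 - 143.47.255.255) -> BORDER2
  143.32.128.0/18 (143.32.128.0 - 143.32.191.255) -> BRANCH-A
More-specific entries that do NOT match:
  143.32.131.192/27 (143.32.131.192 - 143.32.131.223) does not contain 143.32.131.226
  143.32.131.160/27 (143.32.131.160 - 143.32.131.191) does not contain 143.32.131.226
  143.32.138.0/23 (143.32.138.0 - 143.32.139.255) does not contain 143.32.131.226
  143.32.144.0/22 (143.32.144.0 - 143.32.147.255) does not contain 143.32.131.226
Longest matching prefix is /18 -> next hop BRANCH-A.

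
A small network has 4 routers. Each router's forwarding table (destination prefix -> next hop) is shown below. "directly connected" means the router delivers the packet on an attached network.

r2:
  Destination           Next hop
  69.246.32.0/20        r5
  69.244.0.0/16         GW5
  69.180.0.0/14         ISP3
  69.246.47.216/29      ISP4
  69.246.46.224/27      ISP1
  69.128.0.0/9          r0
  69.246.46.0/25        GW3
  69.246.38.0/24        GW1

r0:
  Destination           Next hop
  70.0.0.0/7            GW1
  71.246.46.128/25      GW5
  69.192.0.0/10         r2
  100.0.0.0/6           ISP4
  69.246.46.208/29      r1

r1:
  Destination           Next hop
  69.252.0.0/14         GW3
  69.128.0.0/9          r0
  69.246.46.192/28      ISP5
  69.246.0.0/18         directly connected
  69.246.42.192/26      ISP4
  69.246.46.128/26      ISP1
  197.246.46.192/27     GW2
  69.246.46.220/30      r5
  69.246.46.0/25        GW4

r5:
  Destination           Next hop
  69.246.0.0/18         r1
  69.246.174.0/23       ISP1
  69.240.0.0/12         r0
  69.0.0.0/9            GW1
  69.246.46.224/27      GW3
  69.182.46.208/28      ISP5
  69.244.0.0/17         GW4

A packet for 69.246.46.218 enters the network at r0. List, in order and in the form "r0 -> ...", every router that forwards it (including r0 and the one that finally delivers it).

At r0: longest match for 69.246.46.218 is 69.192.0.0/10 -> r2
At r2: longest match for 69.246.46.218 is 69.246.32.0/20 -> r5
At r5: longest match for 69.246.46.218 is 69.246.0.0/18 -> r1
At r1: longest match for 69.246.46.218 is 69.246.0.0/18 -> directly connected

r0 -> r2 -> r5 -> r1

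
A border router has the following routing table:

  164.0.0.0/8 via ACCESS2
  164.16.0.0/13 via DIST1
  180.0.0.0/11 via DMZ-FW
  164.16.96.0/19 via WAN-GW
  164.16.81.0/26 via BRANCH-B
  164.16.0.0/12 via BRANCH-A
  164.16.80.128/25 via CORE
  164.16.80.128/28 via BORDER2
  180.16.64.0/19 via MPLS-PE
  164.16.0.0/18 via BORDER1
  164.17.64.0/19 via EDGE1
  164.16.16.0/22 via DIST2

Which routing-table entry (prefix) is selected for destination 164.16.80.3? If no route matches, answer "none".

164.16.0.0/13

Entries matching 164.16.80.3:
  164.0.0.0/8 (164.0.0.0 - 164.255.255.255)
  164.16.0.0/12 (164.16.0.0 - 164.31.255.255)
  164.16.0.0/13 (164.16.0.0 - 164.23.255.255)
Most specific is 164.16.0.0/13.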